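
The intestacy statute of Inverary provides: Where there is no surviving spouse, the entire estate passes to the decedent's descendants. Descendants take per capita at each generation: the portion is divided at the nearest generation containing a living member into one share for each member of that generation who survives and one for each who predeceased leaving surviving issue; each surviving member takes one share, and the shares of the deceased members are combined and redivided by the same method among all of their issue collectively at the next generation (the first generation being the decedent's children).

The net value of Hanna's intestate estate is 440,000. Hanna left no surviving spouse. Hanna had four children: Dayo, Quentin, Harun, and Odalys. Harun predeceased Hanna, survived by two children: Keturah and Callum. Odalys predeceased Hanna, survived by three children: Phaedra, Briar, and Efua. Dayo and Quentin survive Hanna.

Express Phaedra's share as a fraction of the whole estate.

The entire 440,000 passes to the descendants.
That amount (440,000) is divided at the children's generation into 4 shares of 110,000. Dayo and Quentin each take 110,000. The 2 shares of the deceased (Harun and Odalys) are combined into a pool of 220,000.
That pool (220,000) is divided at the grandchildren's generation equally among Keturah, Callum, Phaedra, Briar, and Efua: 44,000 each.

Phaedra receives 1/10 of the estate.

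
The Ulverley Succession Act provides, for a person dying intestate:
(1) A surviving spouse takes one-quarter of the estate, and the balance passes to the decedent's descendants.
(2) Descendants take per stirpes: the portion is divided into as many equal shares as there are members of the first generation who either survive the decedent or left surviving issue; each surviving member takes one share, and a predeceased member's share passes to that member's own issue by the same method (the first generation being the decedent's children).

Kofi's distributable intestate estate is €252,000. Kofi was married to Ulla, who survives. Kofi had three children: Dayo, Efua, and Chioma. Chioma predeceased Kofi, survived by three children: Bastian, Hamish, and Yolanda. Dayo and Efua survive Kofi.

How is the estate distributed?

Ulla: €63,000; Dayo: €63,000; Efua: €63,000; Bastian: €21,000; Hamish: €21,000; Yolanda: €21,000

Ulla takes one-quarter of €252,000 = €63,000. The remaining €189,000 passes to the descendants.
The descendants' portion (€189,000) is divided into 3 shares of €63,000: Dayo and Efua each take €63,000; Chioma's €63,000 share passes to Chioma's issue.
Chioma's share (€63,000) is divided into 3 shares of €21,000: Bastian, Hamish, and Yolanda each take €21,000.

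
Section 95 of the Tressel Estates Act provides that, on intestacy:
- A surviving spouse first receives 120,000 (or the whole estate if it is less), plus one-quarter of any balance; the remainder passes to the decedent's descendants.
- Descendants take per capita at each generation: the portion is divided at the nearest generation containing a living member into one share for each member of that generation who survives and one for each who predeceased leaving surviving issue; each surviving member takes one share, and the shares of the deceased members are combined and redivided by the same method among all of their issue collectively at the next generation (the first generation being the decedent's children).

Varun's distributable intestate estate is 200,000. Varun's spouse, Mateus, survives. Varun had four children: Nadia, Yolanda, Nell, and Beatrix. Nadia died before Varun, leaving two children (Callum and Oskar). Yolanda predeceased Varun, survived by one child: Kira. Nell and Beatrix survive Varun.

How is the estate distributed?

Mateus first takes 120,000, leaving a balance of 80,000. Mateus then takes one-quarter of the balance (20,000), for a total of 140,000. The remaining 60,000 passes to the descendants.
The descendants' portion (60,000) is divided at the children's generation into 4 shares of 15,000. Nell and Beatrix each take 15,000. The 2 shares of the deceased (Nadia and Yolanda) are combined into a pool of 30,000.
That pool (30,000) is divided at the grandchildren's generation equally among Callum, Oskar, and Kira: 10,000 each.

Mateus: 140,000; Callum: 10,000; Oskar: 10,000; Kira: 10,000; Nell: 15,000; Beatrix: 15,000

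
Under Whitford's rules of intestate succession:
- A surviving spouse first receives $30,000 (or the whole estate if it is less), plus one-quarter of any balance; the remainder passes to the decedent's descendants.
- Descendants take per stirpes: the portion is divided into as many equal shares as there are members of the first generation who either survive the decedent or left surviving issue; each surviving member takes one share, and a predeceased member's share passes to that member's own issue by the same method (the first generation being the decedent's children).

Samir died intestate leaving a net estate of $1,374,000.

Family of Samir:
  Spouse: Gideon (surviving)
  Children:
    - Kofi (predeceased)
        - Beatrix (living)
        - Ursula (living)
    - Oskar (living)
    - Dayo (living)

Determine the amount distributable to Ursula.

Ursula receives $168,000.

Gideon first takes $30,000, leaving a balance of $1,344,000. Gideon then takes one-quarter of the balance ($336,000), for a total of $366,000. The remaining $1,008,000 passes to the descendants.
The descendants' portion ($1,008,000) is divided into 3 shares of $336,000: Oskar and Dayo each take $336,000; Kofi's $336,000 share passes to Kofi's issue.
Kofi's share ($336,000) is divided into 2 shares of $168,000: Beatrix and Ursula each take $168,000.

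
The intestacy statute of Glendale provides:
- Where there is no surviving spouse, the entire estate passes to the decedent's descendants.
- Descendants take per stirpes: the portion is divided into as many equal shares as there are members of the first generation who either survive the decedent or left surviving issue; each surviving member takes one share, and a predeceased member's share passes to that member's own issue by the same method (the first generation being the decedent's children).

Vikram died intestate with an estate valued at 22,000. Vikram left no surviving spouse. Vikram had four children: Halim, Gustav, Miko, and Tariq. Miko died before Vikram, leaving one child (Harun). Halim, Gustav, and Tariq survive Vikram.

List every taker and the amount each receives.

Halim: 5,500; Gustav: 5,500; Harun: 5,500; Tariq: 5,500

The entire 22,000 passes to the descendants.
That amount (22,000) is divided into 4 shares of 5,500: Halim, Gustav, and Tariq each take 5,500; Miko's 5,500 share passes to Miko's issue.
Miko's share (5,500) passes entirely to Harun.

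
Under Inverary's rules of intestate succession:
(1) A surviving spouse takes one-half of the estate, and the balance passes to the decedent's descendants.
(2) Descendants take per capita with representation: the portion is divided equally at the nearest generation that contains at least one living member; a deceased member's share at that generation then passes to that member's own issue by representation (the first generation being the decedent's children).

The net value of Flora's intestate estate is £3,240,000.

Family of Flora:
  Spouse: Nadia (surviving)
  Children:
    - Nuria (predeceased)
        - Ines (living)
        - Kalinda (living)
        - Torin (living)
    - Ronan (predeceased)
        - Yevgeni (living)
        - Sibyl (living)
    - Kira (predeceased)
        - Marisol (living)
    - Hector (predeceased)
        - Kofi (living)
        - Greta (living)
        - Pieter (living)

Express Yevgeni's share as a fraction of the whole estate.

Nadia takes one-half of £3,240,000 = £1,620,000. The remaining £1,620,000 passes to the descendants.
No child survives, so the initial division is made at the grandchildren's generation.
The descendants' portion (£1,620,000) is divided into 9 shares of £180,000: Ines, Kalinda, Torin, Yevgeni, Sibyl, Marisol, Kofi, Greta, and Pieter each take £180,000.

Yevgeni receives 1/18 of the estate.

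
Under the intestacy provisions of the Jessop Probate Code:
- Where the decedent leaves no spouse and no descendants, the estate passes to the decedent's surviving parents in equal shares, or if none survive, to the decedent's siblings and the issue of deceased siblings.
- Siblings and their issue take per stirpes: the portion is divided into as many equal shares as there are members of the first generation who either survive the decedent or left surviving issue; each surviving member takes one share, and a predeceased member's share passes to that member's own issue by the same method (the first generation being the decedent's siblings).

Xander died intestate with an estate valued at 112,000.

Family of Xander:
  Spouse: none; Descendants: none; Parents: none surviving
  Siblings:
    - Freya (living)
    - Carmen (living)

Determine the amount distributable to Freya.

The entire 112,000 passes to the siblings and their issue.
That amount (112,000) is divided into 2 shares of 56,000: Freya and Carmen each take 56,000.

Freya receives 56,000.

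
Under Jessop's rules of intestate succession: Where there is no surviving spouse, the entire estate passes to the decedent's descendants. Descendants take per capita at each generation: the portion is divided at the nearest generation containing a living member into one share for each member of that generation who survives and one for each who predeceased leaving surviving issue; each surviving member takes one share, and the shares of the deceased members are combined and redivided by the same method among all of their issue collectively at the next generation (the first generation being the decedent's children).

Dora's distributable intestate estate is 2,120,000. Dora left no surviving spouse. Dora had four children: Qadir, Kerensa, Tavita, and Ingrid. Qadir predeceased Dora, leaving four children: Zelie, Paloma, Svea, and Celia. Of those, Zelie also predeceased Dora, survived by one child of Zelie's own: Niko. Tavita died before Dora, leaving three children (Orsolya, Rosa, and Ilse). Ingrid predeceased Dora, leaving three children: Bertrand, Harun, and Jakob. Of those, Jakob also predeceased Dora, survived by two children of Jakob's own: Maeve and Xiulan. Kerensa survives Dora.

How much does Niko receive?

Niko receives 106,000.

The entire 2,120,000 passes to the descendants.
That amount (2,120,000) is divided at the children's generation into 4 shares of 530,000. Kerensa takes 530,000. The 3 shares of the deceased (Qadir, Tavita, and Ingrid) are combined into a pool of 1,590,000.
That pool (1,590,000) is divided at the grandchildren's generation into 10 shares of 159,000. Paloma, Svea, Celia, Orsolya, Rosa, Ilse, Bertrand, and Harun each take 159,000. The 2 shares of the deceased (Zelie and Jakob) are combined into a pool of 318,000.
That pool (318,000) is divided at the great-grandchildren's generation equally among Niko, Maeve, and Xiulan: 106,000 each.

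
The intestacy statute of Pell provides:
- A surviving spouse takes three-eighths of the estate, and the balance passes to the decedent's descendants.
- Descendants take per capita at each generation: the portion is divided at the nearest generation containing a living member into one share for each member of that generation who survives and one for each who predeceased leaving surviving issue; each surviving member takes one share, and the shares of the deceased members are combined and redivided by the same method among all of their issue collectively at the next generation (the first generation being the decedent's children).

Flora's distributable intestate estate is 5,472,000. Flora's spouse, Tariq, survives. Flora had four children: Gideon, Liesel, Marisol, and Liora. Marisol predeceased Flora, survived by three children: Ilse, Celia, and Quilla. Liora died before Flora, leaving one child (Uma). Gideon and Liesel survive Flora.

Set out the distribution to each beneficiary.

Tariq takes three-eighths of 5,472,000 = 2,052,000. The remaining 3,420,000 passes to the descendants.
The descendants' portion (3,420,000) is divided at the children's generation into 4 shares of 855,000. Gideon and Liesel each take 855,000. The 2 shares of the deceased (Marisol and Liora) are combined into a pool of 1,710,000.
That pool (1,710,000) is divided at the grandchildren's generation equally among Ilse, Celia, Quilla, and Uma: 427,500 each.

Tariq: 2,052,000; Gideon: 855,000; Liesel: 855,000; Ilse: 427,500; Celia: 427,500; Quilla: 427,500; Uma: 427,500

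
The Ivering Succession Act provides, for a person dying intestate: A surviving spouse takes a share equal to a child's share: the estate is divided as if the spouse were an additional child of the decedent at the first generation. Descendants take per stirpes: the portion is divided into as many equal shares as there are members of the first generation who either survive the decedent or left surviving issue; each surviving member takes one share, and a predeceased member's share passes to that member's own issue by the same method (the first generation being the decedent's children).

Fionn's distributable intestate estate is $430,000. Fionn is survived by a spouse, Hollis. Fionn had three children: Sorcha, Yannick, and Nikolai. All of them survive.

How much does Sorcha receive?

The spouse counts as an additional share at the children's level, so there are 4 primary shares of $107,500. Hollis takes one such share ($107,500).
The children's combined portion ($322,500) is divided into 3 shares of $107,500: Sorcha, Yannick, and Nikolai each take $107,500.

Sorcha receives $107,500.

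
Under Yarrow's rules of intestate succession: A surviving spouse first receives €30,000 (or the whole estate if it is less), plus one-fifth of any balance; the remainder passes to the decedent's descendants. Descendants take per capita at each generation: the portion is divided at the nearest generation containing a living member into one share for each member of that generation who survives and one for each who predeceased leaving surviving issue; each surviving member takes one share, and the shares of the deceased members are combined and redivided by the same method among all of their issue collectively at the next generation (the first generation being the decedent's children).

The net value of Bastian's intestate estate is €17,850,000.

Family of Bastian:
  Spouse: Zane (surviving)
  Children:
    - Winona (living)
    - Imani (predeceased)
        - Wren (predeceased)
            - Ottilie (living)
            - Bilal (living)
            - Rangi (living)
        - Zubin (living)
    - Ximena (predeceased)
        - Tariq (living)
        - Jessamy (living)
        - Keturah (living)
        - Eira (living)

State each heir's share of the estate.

Zane first takes €30,000, leaving a balance of €17,820,000. Zane then takes one-fifth of the balance (€3,564,000), for a total of €3,594,000. The remaining €14,256,000 passes to the descendants.
The descendants' portion (€14,256,000) is divided at the children's generation into 3 shares of €4,752,000. Winona takes €4,752,000. The 2 shares of the deceased (Imani and Ximena) are combined into a pool of €9,504,000.
That pool (€9,504,000) is divided at the grandchildren's generation into 6 shares of €1,584,000. Zubin, Tariq, Jessamy, Keturah, and Eira each take €1,584,000. The remaining share for the deceased Wren (€1,584,000) is carried to the next generation.
That pool (€1,584,000) is divided at the great-grandchildren's generation equally among Ottilie, Bilal, and Rangi: €528,000 each.

Zane: €3,594,000; Winona: €4,752,000; Ottilie: €528,000; Bilal: €528,000; Rangi: €528,000; Zubin: €1,584,000; Tariq: €1,584,000; Jessamy: €1,584,000; Keturah: €1,584,000; Eira: €1,584,000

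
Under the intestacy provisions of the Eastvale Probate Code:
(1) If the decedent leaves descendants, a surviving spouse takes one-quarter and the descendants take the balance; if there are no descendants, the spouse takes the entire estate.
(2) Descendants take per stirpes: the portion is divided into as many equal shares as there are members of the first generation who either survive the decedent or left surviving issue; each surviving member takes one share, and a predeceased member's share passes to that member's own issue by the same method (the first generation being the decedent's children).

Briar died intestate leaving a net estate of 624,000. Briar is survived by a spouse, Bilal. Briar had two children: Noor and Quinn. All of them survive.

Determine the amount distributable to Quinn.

Quinn receives 234,000.

Bilal takes one-quarter of 624,000 = 156,000. The remaining 468,000 passes to the descendants.
The descendants' portion (468,000) is divided into 2 shares of 234,000: Noor and Quinn each take 234,000.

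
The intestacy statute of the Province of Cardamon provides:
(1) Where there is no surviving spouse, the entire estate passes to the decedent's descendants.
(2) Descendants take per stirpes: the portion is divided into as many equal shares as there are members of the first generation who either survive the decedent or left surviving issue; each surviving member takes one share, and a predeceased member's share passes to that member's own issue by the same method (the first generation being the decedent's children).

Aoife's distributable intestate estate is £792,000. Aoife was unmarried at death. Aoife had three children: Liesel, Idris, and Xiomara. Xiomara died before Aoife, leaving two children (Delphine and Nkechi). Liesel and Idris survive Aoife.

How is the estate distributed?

Liesel: £264,000; Idris: £264,000; Delphine: £132,000; Nkechi: £132,000

The entire £792,000 passes to the descendants.
That amount (£792,000) is divided into 3 shares of £264,000: Liesel and Idris each take £264,000; Xiomara's £264,000 share passes to Xiomara's issue.
Xiomara's share (£264,000) is divided into 2 shares of £132,000: Delphine and Nkechi each take £132,000.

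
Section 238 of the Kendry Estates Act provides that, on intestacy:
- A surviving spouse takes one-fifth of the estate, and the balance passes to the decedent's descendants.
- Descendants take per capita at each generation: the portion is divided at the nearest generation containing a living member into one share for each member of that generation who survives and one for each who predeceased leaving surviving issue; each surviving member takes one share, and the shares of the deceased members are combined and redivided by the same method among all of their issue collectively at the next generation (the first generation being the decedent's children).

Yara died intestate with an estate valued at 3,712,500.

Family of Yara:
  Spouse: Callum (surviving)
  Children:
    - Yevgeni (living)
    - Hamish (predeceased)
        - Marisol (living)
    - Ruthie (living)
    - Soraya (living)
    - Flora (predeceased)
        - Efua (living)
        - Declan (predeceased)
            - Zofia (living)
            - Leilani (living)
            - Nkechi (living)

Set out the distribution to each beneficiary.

Callum takes one-fifth of 3,712,500 = 742,500. The remaining 2,970,000 passes to the descendants.
The descendants' portion (2,970,000) is divided at the children's generation into 5 shares of 594,000. Yevgeni, Ruthie, and Soraya each take 594,000. The 2 shares of the deceased (Hamish and Flora) are combined into a pool of 1,188,000.
That pool (1,188,000) is divided at the grandchildren's generation into 3 shares of 396,000. Marisol and Efua each take 396,000. The remaining share for the deceased Declan (396,000) is carried to the next generation.
That pool (396,000) is divided at the great-grandchildren's generation equally among Zofia, Leilani, and Nkechi: 132,000 each.

Callum: 742,500; Yevgeni: 594,000; Marisol: 396,000; Ruthie: 594,000; Soraya: 594,000; Efua: 396,000; Zofia: 132,000; Leilani: 132,000; Nkechi: 132,000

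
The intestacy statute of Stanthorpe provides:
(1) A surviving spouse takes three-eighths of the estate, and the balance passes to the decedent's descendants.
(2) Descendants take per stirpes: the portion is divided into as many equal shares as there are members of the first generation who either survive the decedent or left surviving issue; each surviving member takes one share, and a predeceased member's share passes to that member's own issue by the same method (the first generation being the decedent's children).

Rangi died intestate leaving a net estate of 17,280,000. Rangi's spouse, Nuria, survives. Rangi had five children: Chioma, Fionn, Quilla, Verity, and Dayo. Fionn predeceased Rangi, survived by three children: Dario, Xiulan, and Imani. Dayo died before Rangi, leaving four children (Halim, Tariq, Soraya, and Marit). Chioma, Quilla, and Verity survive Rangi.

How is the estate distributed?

Nuria: 6,480,000; Chioma: 2,160,000; Dario: 720,000; Xiulan: 720,000; Imani: 720,000; Quilla: 2,160,000; Verity: 2,160,000; Halim: 540,000; Tariq: 540,000; Soraya: 540,000; Marit: 540,000

Nuria takes three-eighths of 17,280,000 = 6,480,000. The remaining 10,800,000 passes to the descendants.
The descendants' portion (10,800,000) is divided into 5 shares of 2,160,000: Chioma, Quilla, and Verity each take 2,160,000; Fionn's 2,160,000 share passes to Fionn's issue; Dayo's 2,160,000 share passes to Dayo's issue.
Fionn's share (2,160,000) is divided into 3 shares of 720,000: Dario, Xiulan, and Imani each take 720,000.
Dayo's share (2,160,000) is divided into 4 shares of 540,000: Halim, Tariq, Soraya, and Marit each take 540,000.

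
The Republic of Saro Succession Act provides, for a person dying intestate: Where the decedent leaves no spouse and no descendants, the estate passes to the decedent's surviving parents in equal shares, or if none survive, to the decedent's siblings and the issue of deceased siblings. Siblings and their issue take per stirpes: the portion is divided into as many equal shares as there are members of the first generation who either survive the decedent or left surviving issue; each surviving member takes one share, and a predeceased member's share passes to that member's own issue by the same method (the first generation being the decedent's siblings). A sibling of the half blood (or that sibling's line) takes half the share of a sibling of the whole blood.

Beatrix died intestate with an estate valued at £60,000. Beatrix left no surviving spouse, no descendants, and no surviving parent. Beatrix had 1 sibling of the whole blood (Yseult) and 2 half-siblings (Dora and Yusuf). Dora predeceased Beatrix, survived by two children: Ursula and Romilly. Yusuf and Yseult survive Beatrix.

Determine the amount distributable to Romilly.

Romilly receives £7,500.

The entire £60,000 passes to the siblings and their issue.
Counting each half-blood sibling's line as half a unit, there are 2 units in £60,000, so one unit is £30,000. Whole-blood lines (Yseult) take £30,000 each; half-blood lines (Dora and Yusuf) take £15,000 each.
Dora's share (£15,000) is divided into 2 shares of £7,500: Ursula and Romilly each take £7,500.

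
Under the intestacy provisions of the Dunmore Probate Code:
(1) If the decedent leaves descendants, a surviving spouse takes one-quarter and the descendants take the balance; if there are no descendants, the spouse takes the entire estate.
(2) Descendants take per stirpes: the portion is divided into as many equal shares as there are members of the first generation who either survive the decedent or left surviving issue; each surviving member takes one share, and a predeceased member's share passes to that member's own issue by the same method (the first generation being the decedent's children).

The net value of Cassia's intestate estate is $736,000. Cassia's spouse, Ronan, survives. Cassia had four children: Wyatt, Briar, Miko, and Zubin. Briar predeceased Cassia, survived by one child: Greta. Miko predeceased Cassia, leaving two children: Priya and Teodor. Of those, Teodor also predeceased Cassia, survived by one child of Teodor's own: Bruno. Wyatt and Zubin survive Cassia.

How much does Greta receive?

Ronan takes one-quarter of $736,000 = $184,000. The remaining $552,000 passes to the descendants.
The descendants' portion ($552,000) is divided into 4 shares of $138,000: Wyatt and Zubin each take $138,000; Briar's $138,000 share passes to Briar's issue; Miko's $138,000 share passes to Miko's issue.
Briar's share ($138,000) passes entirely to Greta.
Miko's share ($138,000) is divided into 2 shares of $69,000: Priya takes $69,000; Teodor's $69,000 share passes to Teodor's issue.
Teodor's share ($69,000) passes entirely to Bruno.

Greta receives $138,000.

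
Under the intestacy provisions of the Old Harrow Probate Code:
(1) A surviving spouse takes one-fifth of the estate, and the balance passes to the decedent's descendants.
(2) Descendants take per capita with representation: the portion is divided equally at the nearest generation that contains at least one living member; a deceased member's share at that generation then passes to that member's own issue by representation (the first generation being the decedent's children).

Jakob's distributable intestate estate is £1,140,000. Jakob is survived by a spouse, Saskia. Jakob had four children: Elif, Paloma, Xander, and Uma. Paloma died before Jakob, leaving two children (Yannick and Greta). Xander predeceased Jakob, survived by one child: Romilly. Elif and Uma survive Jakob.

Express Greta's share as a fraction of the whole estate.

Saskia takes one-fifth of £1,140,000 = £228,000. The remaining £912,000 passes to the descendants.
The descendants' portion (£912,000) is divided into 4 shares of £228,000: Elif and Uma each take £228,000; Paloma's £228,000 share passes to Paloma's issue; Xander's £228,000 share passes to Xander's issue.
Paloma's share (£228,000) is divided into 2 shares of £114,000: Yannick and Greta each take £114,000.
Xander's share (£228,000) passes entirely to Romilly.

Greta receives 1/10 of the estate.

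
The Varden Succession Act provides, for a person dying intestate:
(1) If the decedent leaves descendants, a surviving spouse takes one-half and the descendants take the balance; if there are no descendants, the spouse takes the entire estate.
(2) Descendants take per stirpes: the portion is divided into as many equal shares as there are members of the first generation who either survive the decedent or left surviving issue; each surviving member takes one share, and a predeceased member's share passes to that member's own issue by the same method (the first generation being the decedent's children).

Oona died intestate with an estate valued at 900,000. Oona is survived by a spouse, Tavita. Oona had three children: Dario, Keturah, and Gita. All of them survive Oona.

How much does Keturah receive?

Tavita takes one-half of 900,000 = 450,000. The remaining 450,000 passes to the descendants.
The descendants' portion (450,000) is divided into 3 shares of 150,000: Dario, Keturah, and Gita each take 150,000.

Keturah receives 150,000.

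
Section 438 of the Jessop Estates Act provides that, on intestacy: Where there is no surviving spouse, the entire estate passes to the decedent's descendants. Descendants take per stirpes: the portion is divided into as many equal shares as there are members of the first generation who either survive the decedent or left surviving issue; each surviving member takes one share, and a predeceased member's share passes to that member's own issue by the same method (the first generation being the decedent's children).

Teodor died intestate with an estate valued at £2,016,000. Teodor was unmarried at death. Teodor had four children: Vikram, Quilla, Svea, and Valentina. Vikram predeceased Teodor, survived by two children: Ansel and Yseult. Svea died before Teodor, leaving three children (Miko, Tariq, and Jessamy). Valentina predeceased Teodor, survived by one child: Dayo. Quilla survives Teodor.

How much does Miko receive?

The entire £2,016,000 passes to the descendants.
That amount (£2,016,000) is divided into 4 shares of £504,000: Quilla takes £504,000; Vikram's £504,000 share passes to Vikram's issue; Svea's £504,000 share passes to Svea's issue; Valentina's £504,000 share passes to Valentina's issue.
Vikram's share (£504,000) is divided into 2 shares of £252,000: Ansel and Yseult each take £252,000.
Svea's share (£504,000) is divided into 3 shares of £168,000: Miko, Tariq, and Jessamy each take £168,000.
Valentina's share (£504,000) passes entirely to Dayo.

Miko receives £168,000.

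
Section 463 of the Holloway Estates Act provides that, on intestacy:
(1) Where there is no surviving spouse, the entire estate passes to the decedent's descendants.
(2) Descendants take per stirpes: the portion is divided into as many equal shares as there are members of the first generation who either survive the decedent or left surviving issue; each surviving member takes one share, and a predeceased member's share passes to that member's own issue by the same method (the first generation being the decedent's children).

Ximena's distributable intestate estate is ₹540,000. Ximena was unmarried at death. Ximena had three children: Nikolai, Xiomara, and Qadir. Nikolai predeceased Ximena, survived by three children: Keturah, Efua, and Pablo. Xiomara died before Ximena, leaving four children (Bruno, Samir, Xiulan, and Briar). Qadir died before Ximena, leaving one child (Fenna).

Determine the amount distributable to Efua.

Efua receives ₹60,000.

The entire ₹540,000 passes to the descendants.
That amount (₹540,000) is divided into 3 shares of ₹180,000: Nikolai's ₹180,000 share passes to Nikolai's issue; Xiomara's ₹180,000 share passes to Xiomara's issue; Qadir's ₹180,000 share passes to Qadir's issue.
Nikolai's share (₹180,000) is divided into 3 shares of ₹60,000: Keturah, Efua, and Pablo each take ₹60,000.
Xiomara's share (₹180,000) is divided into 4 shares of ₹45,000: Bruno, Samir, Xiulan, and Briar each take ₹45,000.
Qadir's share (₹180,000) passes entirely to Fenna.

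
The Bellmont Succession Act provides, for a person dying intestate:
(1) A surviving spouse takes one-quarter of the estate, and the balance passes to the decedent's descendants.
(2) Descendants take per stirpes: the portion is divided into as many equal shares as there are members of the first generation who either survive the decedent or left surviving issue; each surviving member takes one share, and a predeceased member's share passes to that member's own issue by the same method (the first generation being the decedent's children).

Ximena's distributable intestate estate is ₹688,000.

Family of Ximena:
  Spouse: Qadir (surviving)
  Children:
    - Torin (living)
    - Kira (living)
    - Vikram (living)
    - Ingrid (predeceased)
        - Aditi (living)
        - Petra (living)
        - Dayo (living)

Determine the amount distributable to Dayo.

Qadir takes one-quarter of ₹688,000 = ₹172,000. The remaining ₹516,000 passes to the descendants.
The descendants' portion (₹516,000) is divided into 4 shares of ₹129,000: Torin, Kira, and Vikram each take ₹129,000; Ingrid's ₹129,000 share passes to Ingrid's issue.
Ingrid's share (₹129,000) is divided into 3 shares of ₹43,000: Aditi, Petra, and Dayo each take ₹43,000.

Dayo receives ₹43,000.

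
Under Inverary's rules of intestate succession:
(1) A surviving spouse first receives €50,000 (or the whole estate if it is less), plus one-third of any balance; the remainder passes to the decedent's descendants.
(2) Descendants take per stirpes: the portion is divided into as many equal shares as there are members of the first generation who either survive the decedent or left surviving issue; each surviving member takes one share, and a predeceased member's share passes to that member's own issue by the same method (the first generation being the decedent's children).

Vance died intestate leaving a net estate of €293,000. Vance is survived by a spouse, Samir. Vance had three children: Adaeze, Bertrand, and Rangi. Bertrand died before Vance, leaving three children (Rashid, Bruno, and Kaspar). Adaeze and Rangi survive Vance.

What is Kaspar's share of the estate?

Kaspar receives €18,000.

Samir first takes €50,000, leaving a balance of €243,000. Samir then takes one-third of the balance (€81,000), for a total of €131,000. The remaining €162,000 passes to the descendants.
The descendants' portion (€162,000) is divided into 3 shares of €54,000: Adaeze and Rangi each take €54,000; Bertrand's €54,000 share passes to Bertrand's issue.
Bertrand's share (€54,000) is divided into 3 shares of €18,000: Rashid, Bruno, and Kaspar each take €18,000.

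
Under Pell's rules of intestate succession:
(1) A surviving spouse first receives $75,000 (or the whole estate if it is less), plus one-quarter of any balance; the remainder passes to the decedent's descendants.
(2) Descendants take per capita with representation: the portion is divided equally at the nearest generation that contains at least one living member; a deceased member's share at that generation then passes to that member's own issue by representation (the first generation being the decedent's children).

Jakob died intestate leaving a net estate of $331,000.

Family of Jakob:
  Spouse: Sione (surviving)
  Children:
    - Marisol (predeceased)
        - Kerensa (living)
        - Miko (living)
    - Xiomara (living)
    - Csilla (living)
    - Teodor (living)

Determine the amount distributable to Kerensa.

Sione first takes $75,000, leaving a balance of $256,000. Sione then takes one-quarter of the balance ($64,000), for a total of $139,000. The remaining $192,000 passes to the descendants.
The descendants' portion ($192,000) is divided into 4 shares of $48,000: Xiomara, Csilla, and Teodor each take $48,000; Marisol's $48,000 share passes to Marisol's issue.
Marisol's share ($48,000) is divided into 2 shares of $24,000: Kerensa and Miko each take $24,000.

Kerensa receives $24,000.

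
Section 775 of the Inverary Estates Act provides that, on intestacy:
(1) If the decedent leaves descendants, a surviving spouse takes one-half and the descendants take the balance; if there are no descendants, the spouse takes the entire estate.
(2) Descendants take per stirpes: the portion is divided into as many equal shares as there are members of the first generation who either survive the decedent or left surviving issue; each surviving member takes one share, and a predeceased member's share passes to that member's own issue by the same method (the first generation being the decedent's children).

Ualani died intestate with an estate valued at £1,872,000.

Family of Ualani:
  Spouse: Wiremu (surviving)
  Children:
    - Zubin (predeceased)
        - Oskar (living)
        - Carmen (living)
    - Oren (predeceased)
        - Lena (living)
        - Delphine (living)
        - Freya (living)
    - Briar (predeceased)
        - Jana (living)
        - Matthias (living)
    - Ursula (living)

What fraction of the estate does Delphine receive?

Delphine receives 1/24 of the estate.

Wiremu takes one-half of £1,872,000 = £936,000. The remaining £936,000 passes to the descendants.
The descendants' portion (£936,000) is divided into 4 shares of £234,000: Ursula takes £234,000; Zubin's £234,000 share passes to Zubin's issue; Oren's £234,000 share passes to Oren's issue; Briar's £234,000 share passes to Briar's issue.
Zubin's share (£234,000) is divided into 2 shares of £117,000: Oskar and Carmen each take £117,000.
Oren's share (£234,000) is divided into 3 shares of £78,000: Lena, Delphine, and Freya each take £78,000.
Briar's share (£234,000) is divided into 2 shares of £117,000: Jana and Matthias each take £117,000.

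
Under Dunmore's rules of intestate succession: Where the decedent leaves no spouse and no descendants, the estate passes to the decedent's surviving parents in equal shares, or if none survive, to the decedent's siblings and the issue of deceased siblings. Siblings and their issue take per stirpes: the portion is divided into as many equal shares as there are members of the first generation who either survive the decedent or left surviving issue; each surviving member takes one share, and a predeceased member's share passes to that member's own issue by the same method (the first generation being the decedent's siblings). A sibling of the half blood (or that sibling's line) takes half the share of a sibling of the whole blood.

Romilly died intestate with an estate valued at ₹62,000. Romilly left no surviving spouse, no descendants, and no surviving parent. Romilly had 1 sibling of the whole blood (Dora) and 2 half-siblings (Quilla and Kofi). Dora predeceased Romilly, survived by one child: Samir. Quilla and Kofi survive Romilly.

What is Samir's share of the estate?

Samir receives ₹31,000.

The entire ₹62,000 passes to the siblings and their issue.
Counting each half-blood sibling's line as half a unit, there are 2 units in ₹62,000, so one unit is ₹31,000. Whole-blood lines (Dora) take ₹31,000 each; half-blood lines (Quilla and Kofi) take ₹15,500 each.
Dora's share (₹31,000) passes entirely to Samir.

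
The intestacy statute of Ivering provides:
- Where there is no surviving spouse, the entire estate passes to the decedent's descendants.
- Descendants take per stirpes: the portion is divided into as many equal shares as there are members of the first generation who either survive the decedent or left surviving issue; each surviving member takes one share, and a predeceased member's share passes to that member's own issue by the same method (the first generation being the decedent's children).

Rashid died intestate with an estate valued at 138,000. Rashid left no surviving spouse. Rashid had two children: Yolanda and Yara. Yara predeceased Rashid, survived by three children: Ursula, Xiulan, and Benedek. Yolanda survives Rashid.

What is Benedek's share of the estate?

Benedek receives 23,000.

The entire 138,000 passes to the descendants.
That amount (138,000) is divided into 2 shares of 69,000: Yolanda takes 69,000; Yara's 69,000 share passes to Yara's issue.
Yara's share (69,000) is divided into 3 shares of 23,000: Ursula, Xiulan, and Benedek each take 23,000.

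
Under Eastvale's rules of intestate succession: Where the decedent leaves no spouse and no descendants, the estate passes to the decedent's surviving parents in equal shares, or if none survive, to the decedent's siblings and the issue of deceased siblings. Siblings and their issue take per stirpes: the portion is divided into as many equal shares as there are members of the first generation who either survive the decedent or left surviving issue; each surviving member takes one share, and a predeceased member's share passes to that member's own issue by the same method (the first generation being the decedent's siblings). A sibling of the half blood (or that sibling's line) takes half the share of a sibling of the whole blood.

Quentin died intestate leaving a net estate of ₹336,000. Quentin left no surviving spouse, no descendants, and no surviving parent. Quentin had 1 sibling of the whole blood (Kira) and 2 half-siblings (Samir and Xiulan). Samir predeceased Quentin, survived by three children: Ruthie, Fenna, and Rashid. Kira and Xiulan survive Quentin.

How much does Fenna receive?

Fenna receives ₹28,000.

The entire ₹336,000 passes to the siblings and their issue.
Counting each half-blood sibling's line as half a unit, there are 2 units in ₹336,000, so one unit is ₹168,000. Whole-blood lines (Kira) take ₹168,000 each; half-blood lines (Samir and Xiulan) take ₹84,000 each.
Samir's share (₹84,000) is divided into 3 shares of ₹28,000: Ruthie, Fenna, and Rashid each take ₹28,000.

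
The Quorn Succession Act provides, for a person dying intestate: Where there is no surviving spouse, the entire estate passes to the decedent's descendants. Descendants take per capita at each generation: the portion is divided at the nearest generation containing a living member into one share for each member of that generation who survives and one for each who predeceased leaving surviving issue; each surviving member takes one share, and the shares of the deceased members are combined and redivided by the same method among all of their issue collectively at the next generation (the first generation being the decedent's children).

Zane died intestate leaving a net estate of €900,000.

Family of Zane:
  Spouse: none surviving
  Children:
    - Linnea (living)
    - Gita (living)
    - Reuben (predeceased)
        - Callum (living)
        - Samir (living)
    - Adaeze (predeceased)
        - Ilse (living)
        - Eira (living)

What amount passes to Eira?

Eira receives €112,500.

The entire €900,000 passes to the descendants.
That amount (€900,000) is divided at the children's generation into 4 shares of €225,000. Linnea and Gita each take €225,000. The 2 shares of the deceased (Reuben and Adaeze) are combined into a pool of €450,000.
That pool (€450,000) is divided at the grandchildren's generation equally among Callum, Samir, Ilse, and Eira: €112,500 each.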